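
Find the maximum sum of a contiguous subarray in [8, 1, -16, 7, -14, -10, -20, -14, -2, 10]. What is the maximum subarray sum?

Using Kadane's algorithm on [8, 1, -16, 7, -14, -10, -20, -14, -2, 10]:

Scanning through the array:
Position 1 (value 1): max_ending_here = 9, max_so_far = 9
Position 2 (value -16): max_ending_here = -7, max_so_far = 9
Position 3 (value 7): max_ending_here = 7, max_so_far = 9
Position 4 (value -14): max_ending_here = -7, max_so_far = 9
Position 5 (value -10): max_ending_here = -10, max_so_far = 9
Position 6 (value -20): max_ending_here = -20, max_so_far = 9
Position 7 (value -14): max_ending_here = -14, max_so_far = 9
Position 8 (value -2): max_ending_here = -2, max_so_far = 9
Position 9 (value 10): max_ending_here = 10, max_so_far = 10

Maximum subarray: [10]
Maximum sum: 10

The maximum subarray is [10] with sum 10. This subarray runs from index 9 to index 9.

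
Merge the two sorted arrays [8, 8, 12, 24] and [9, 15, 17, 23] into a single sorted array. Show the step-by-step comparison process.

Merging process:

Compare 8 vs 9: take 8 from left. Merged: [8]
Compare 8 vs 9: take 8 from left. Merged: [8, 8]
Compare 12 vs 9: take 9 from right. Merged: [8, 8, 9]
Compare 12 vs 15: take 12 from left. Merged: [8, 8, 9, 12]
Compare 24 vs 15: take 15 from right. Merged: [8, 8, 9, 12, 15]
Compare 24 vs 17: take 17 from right. Merged: [8, 8, 9, 12, 15, 17]
Compare 24 vs 23: take 23 from right. Merged: [8, 8, 9, 12, 15, 17, 23]
Append remaining from left: [24]. Merged: [8, 8, 9, 12, 15, 17, 23, 24]

Final merged array: [8, 8, 9, 12, 15, 17, 23, 24]
Total comparisons: 7

The merged array is [8, 8, 9, 12, 15, 17, 23, 24], requiring 7 comparisons. The merge step runs in O(n) time where n is the total number of elements.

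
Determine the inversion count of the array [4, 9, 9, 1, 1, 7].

Finding inversions in [4, 9, 9, 1, 1, 7]:

(0, 3): arr[0]=4 > arr[3]=1
(0, 4): arr[0]=4 > arr[4]=1
(1, 3): arr[1]=9 > arr[3]=1
(1, 4): arr[1]=9 > arr[4]=1
(1, 5): arr[1]=9 > arr[5]=7
(2, 3): arr[2]=9 > arr[3]=1
(2, 4): arr[2]=9 > arr[4]=1
(2, 5): arr[2]=9 > arr[5]=7

Total inversions: 8

The array has 8 inversion(s): (0,3), (0,4), (1,3), (1,4), (1,5), (2,3), (2,4), (2,5). Each pair (i,j) satisfies i < j and arr[i] > arr[j].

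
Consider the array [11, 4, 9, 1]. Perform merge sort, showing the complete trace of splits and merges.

Merge sort trace:

Split: [11, 4, 9, 1] -> [11, 4] and [9, 1]
  Split: [11, 4] -> [11] and [4]
  Merge: [11] + [4] -> [4, 11]
  Split: [9, 1] -> [9] and [1]
  Merge: [9] + [1] -> [1, 9]
Merge: [4, 11] + [1, 9] -> [1, 4, 9, 11]

Final sorted array: [1, 4, 9, 11]

The merge sort proceeds by recursively splitting the array and merging sorted halves.
After all merges, the sorted array is [1, 4, 9, 11].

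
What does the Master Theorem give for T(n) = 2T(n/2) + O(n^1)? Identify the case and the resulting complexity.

Master Theorem for T(n) = 2T(n/2) + O(n^1):

a = 2, b = 2, c = 1
log_b(a) = log_2(2) = 1.0000

Case 2: c = 1 = log_2(2) = 1.0000
T(n) = O(n^1 log n) = O(n log n)

For T(n) = 2T(n/2) + O(n^1): log_2(2) = 1.0000. This is Case 2 of the Master Theorem (c = log_b(a), equal work at all levels), giving O(n log n).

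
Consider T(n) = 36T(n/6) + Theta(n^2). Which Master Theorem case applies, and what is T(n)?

Master Theorem for T(n) = 36T(n/6) + O(n^2):

a = 36, b = 6, c = 2
log_b(a) = log_6(36) = 2.0000

Case 2: c = 2 = log_6(36) = 2.0000
T(n) = O(n^2 log n) = O(n^2 log n)

For T(n) = 36T(n/6) + O(n^2): log_6(36) = 2.0000. This is Case 2 of the Master Theorem (c = log_b(a), equal work at all levels), giving O(n^2 log n).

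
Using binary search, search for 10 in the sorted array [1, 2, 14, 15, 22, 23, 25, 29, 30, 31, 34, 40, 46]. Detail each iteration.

Binary search for 10 in [1, 2, 14, 15, 22, 23, 25, 29, 30, 31, 34, 40, 46]:

lo=0, hi=12, mid=6, arr[mid]=25 -> 25 > 10, search left half
lo=0, hi=5, mid=2, arr[mid]=14 -> 14 > 10, search left half
lo=0, hi=1, mid=0, arr[mid]=1 -> 1 < 10, search right half
lo=1, hi=1, mid=1, arr[mid]=2 -> 2 < 10, search right half
lo=2 > hi=1, target 10 not found

Binary search determines that 10 is not in the array after 4 comparisons. The search space was exhausted without finding the target.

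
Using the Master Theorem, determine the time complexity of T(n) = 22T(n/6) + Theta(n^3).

Master Theorem for T(n) = 22T(n/6) + O(n^3):

a = 22, b = 6, c = 3
log_b(a) = log_6(22) = 1.7251

Case 3: c = 3 > log_6(22) = 1.7251
T(n) = O(n^3) = O(n^3)

For T(n) = 22T(n/6) + O(n^3): log_6(22) = 1.7251. This is Case 3 of the Master Theorem (c > log_b(a), work dominated by root), giving O(n^3).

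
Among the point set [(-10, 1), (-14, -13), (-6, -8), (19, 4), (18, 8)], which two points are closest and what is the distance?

Computing all pairwise distances among 5 points:

d((-10, 1), (-14, -13)) = 14.5602
d((-10, 1), (-6, -8)) = 9.8489
d((-10, 1), (19, 4)) = 29.1548
d((-10, 1), (18, 8)) = 28.8617
d((-14, -13), (-6, -8)) = 9.434
d((-14, -13), (19, 4)) = 37.1214
d((-14, -13), (18, 8)) = 38.2753
d((-6, -8), (19, 4)) = 27.7308
d((-6, -8), (18, 8)) = 28.8444
d((19, 4), (18, 8)) = 4.1231 <-- minimum

Closest pair: (19, 4) and (18, 8) with distance 4.1231

The closest pair is (19, 4) and (18, 8) with Euclidean distance 4.1231. For 5 points, brute-force pairwise comparison is shown above. For large n, the divide-and-conquer algorithm (sort by x, recurse on halves, check the dividing strip) achieves O(n log n).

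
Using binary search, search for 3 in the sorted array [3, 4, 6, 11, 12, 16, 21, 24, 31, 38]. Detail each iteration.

Binary search for 3 in [3, 4, 6, 11, 12, 16, 21, 24, 31, 38]:

lo=0, hi=9, mid=4, arr[mid]=12 -> 12 > 3, search left half
lo=0, hi=3, mid=1, arr[mid]=4 -> 4 > 3, search left half
lo=0, hi=0, mid=0, arr[mid]=3 -> Found target at index 0!

Binary search finds 3 at index 0 after 3 comparisons. The search repeatedly halves the search space by comparing with the middle element.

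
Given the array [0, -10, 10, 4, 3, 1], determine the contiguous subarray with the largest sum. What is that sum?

Using Kadane's algorithm on [0, -10, 10, 4, 3, 1]:

Scanning through the array:
Position 1 (value -10): max_ending_here = -10, max_so_far = 0
Position 2 (value 10): max_ending_here = 10, max_so_far = 10
Position 3 (value 4): max_ending_here = 14, max_so_far = 14
Position 4 (value 3): max_ending_here = 17, max_so_far = 17
Position 5 (value 1): max_ending_here = 18, max_so_far = 18

Maximum subarray: [10, 4, 3, 1]
Maximum sum: 18

The maximum subarray is [10, 4, 3, 1] with sum 18. This subarray runs from index 2 to index 5.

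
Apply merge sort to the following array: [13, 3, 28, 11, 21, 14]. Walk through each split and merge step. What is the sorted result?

Merge sort trace:

Split: [13, 3, 28, 11, 21, 14] -> [13, 3, 28] and [11, 21, 14]
  Split: [13, 3, 28] -> [13] and [3, 28]
    Split: [3, 28] -> [3] and [28]
    Merge: [3] + [28] -> [3, 28]
  Merge: [13] + [3, 28] -> [3, 13, 28]
  Split: [11, 21, 14] -> [11] and [21, 14]
    Split: [21, 14] -> [21] and [14]
    Merge: [21] + [14] -> [14, 21]
  Merge: [11] + [14, 21] -> [11, 14, 21]
Merge: [3, 13, 28] + [11, 14, 21] -> [3, 11, 13, 14, 21, 28]

Final sorted array: [3, 11, 13, 14, 21, 28]

The merge sort proceeds by recursively splitting the array and merging sorted halves.
After all merges, the sorted array is [3, 11, 13, 14, 21, 28].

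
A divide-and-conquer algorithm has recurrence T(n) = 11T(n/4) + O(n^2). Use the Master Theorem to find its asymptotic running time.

Master Theorem for T(n) = 11T(n/4) + O(n^2):

a = 11, b = 4, c = 2
log_b(a) = log_4(11) = 1.7297

Case 3: c = 2 > log_4(11) = 1.7297
T(n) = O(n^2) = O(n^2)

For T(n) = 11T(n/4) + O(n^2): log_4(11) = 1.7297. This is Case 3 of the Master Theorem (c > log_b(a), work dominated by root), giving O(n^2).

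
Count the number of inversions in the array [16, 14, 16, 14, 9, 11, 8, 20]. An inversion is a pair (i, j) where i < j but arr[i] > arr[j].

Finding inversions in [16, 14, 16, 14, 9, 11, 8, 20]:

(0, 1): arr[0]=16 > arr[1]=14
(0, 3): arr[0]=16 > arr[3]=14
(0, 4): arr[0]=16 > arr[4]=9
(0, 5): arr[0]=16 > arr[5]=11
(0, 6): arr[0]=16 > arr[6]=8
(1, 4): arr[1]=14 > arr[4]=9
(1, 5): arr[1]=14 > arr[5]=11
(1, 6): arr[1]=14 > arr[6]=8
(2, 3): arr[2]=16 > arr[3]=14
(2, 4): arr[2]=16 > arr[4]=9
(2, 5): arr[2]=16 > arr[5]=11
(2, 6): arr[2]=16 > arr[6]=8
(3, 4): arr[3]=14 > arr[4]=9
(3, 5): arr[3]=14 > arr[5]=11
(3, 6): arr[3]=14 > arr[6]=8
(4, 6): arr[4]=9 > arr[6]=8
(5, 6): arr[5]=11 > arr[6]=8

Total inversions: 17

The array has 17 inversion(s): (0,1), (0,3), (0,4), (0,5), (0,6), (1,4), (1,5), (1,6), (2,3), (2,4), (2,5), (2,6), (3,4), (3,5), (3,6), (4,6), (5,6). Each pair (i,j) satisfies i < j and arr[i] > arr[j].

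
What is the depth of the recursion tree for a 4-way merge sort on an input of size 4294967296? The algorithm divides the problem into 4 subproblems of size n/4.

For divide and conquer with division factor 4:

Problem sizes at each level:
Level 0: 4294967296
Level 1: 1073741824
Level 2: 268435456
Level 3: 67108864
Level 4: 16777216
Level 5: 4194304
Level 6: 1048576
Level 7: 262144
Level 8: 65536
Level 9: 16384
Level 10: 4096
Level 11: 1024
Level 12: 256
Level 13: 64
Level 14: 16
Level 15: 4
Level 16: 1

The root is level 0 and the size-1 base case is level 16 (the tree spans levels 0 through 16, i.e. 17 levels counting the root), so the depth is the number of divisions: log_4(4294967296) = 16

The recursion tree depth is log_4(4294967296) = 16. At each level, the problem size is divided by 4, so it takes 16 divisions to reduce to a base case of size 1. The algorithm makes 4 recursive calls at each level.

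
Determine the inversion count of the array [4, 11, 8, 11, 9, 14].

Finding inversions in [4, 11, 8, 11, 9, 14]:

(1, 2): arr[1]=11 > arr[2]=8
(1, 4): arr[1]=11 > arr[4]=9
(3, 4): arr[3]=11 > arr[4]=9

Total inversions: 3

The array has 3 inversion(s): (1,2), (1,4), (3,4). Each pair (i,j) satisfies i < j and arr[i] > arr[j].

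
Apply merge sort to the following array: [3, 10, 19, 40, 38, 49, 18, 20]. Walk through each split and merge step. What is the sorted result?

Merge sort trace:

Split: [3, 10, 19, 40, 38, 49, 18, 20] -> [3, 10, 19, 40] and [38, 49, 18, 20]
  Split: [3, 10, 19, 40] -> [3, 10] and [19, 40]
    Split: [3, 10] -> [3] and [10]
    Merge: [3] + [10] -> [3, 10]
    Split: [19, 40] -> [19] and [40]
    Merge: [19] + [40] -> [19, 40]
  Merge: [3, 10] + [19, 40] -> [3, 10, 19, 40]
  Split: [38, 49, 18, 20] -> [38, 49] and [18, 20]
    Split: [38, 49] -> [38] and [49]
    Merge: [38] + [49] -> [38, 49]
    Split: [18, 20] -> [18] and [20]
    Merge: [18] + [20] -> [18, 20]
  Merge: [38, 49] + [18, 20] -> [18, 20, 38, 49]
Merge: [3, 10, 19, 40] + [18, 20, 38, 49] -> [3, 10, 18, 19, 20, 38, 40, 49]

Final sorted array: [3, 10, 18, 19, 20, 38, 40, 49]

The merge sort proceeds by recursively splitting the array and merging sorted halves.
After all merges, the sorted array is [3, 10, 18, 19, 20, 38, 40, 49].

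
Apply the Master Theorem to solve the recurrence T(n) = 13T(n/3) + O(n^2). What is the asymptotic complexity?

Master Theorem for T(n) = 13T(n/3) + O(n^2):

a = 13, b = 3, c = 2
log_b(a) = log_3(13) = 2.3347

Case 1: c = 2 < log_3(13) = 2.3347
T(n) = O(n^(log_3 13))

For T(n) = 13T(n/3) + O(n^2): log_3(13) = 2.3347. This is Case 1 of the Master Theorem (c < log_b(a), work dominated by leaves), giving O(n^(log_3 13)).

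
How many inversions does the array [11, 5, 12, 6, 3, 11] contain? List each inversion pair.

Finding inversions in [11, 5, 12, 6, 3, 11]:

(0, 1): arr[0]=11 > arr[1]=5
(0, 3): arr[0]=11 > arr[3]=6
(0, 4): arr[0]=11 > arr[4]=3
(1, 4): arr[1]=5 > arr[4]=3
(2, 3): arr[2]=12 > arr[3]=6
(2, 4): arr[2]=12 > arr[4]=3
(2, 5): arr[2]=12 > arr[5]=11
(3, 4): arr[3]=6 > arr[4]=3

Total inversions: 8

The array has 8 inversion(s): (0,1), (0,3), (0,4), (1,4), (2,3), (2,4), (2,5), (3,4). Each pair (i,j) satisfies i < j and arr[i] > arr[j].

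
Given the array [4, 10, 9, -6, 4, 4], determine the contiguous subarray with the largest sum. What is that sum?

Using Kadane's algorithm on [4, 10, 9, -6, 4, 4]:

Scanning through the array:
Position 1 (value 10): max_ending_here = 14, max_so_far = 14
Position 2 (value 9): max_ending_here = 23, max_so_far = 23
Position 3 (value -6): max_ending_here = 17, max_so_far = 23
Position 4 (value 4): max_ending_here = 21, max_so_far = 23
Position 5 (value 4): max_ending_here = 25, max_so_far = 25

Maximum subarray: [4, 10, 9, -6, 4, 4]
Maximum sum: 25

The maximum subarray is [4, 10, 9, -6, 4, 4] with sum 25. This subarray runs from index 0 to index 5.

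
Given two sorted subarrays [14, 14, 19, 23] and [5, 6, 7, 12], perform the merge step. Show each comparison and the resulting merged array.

Merging process:

Compare 14 vs 5: take 5 from right. Merged: [5]
Compare 14 vs 6: take 6 from right. Merged: [5, 6]
Compare 14 vs 7: take 7 from right. Merged: [5, 6, 7]
Compare 14 vs 12: take 12 from right. Merged: [5, 6, 7, 12]
Append remaining from left: [14, 14, 19, 23]. Merged: [5, 6, 7, 12, 14, 14, 19, 23]

Final merged array: [5, 6, 7, 12, 14, 14, 19, 23]
Total comparisons: 4

The merged array is [5, 6, 7, 12, 14, 14, 19, 23], requiring 4 comparisons. The merge step runs in O(n) time where n is the total number of elements.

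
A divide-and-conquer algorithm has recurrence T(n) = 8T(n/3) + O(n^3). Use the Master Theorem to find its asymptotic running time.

Master Theorem for T(n) = 8T(n/3) + O(n^3):

a = 8, b = 3, c = 3
log_b(a) = log_3(8) = 1.8928

Case 3: c = 3 > log_3(8) = 1.8928
T(n) = O(n^3) = O(n^3)

For T(n) = 8T(n/3) + O(n^3): log_3(8) = 1.8928. This is Case 3 of the Master Theorem (c > log_b(a), work dominated by root), giving O(n^3).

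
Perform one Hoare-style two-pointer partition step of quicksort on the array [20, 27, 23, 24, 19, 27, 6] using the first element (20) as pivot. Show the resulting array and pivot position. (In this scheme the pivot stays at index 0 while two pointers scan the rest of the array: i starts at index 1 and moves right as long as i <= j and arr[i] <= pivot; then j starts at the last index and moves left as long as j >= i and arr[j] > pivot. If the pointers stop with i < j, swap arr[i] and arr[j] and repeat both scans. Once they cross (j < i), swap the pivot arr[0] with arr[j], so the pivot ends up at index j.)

Hoare-style two-pointer partition with pivot = 20:

Initial array: [20, 27, 23, 24, 19, 27, 6]

Pointers start at i = 1, j = 6.
i stops at index 1 (arr[1]=27 > 20), j stops at index 6 (arr[6]=6 <= 20): swap arr[1] and arr[6], array becomes [20, 6, 23, 24, 19, 27, 27]
i stops at index 2 (arr[2]=23 > 20), j stops at index 4 (arr[4]=19 <= 20): swap arr[2] and arr[4], array becomes [20, 6, 19, 24, 23, 27, 27]
i ends at 3, j ends at 2: the pointers have crossed (j < i), so scanning stops.

Swap pivot arr[0] with arr[2] to place pivot at position 2: [19, 6, 20, 24, 23, 27, 27]
Pivot position: 2

After partitioning with pivot 20, the array becomes [19, 6, 20, 24, 23, 27, 27]. The pivot is placed at index 2. All elements to the left of the pivot are <= 20, and all elements to the right are > 20.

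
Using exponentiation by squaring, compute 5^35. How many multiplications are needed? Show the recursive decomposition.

Computing 5^35 by squaring (build up from 5^1; each line after the first costs one multiplication):

5^1 = 5
5^2 = (5^1)^2 = 5^2 = 25
5^4 = (5^2)^2 = 25^2 = 625
5^8 = (5^4)^2 = 625^2 = 390625
5^16 = (5^8)^2 = 390625^2 = 152587890625
5^17 = 5 * 5^16 = 5 * 152587890625 = 762939453125
5^34 = (5^17)^2 = 762939453125^2 = 582076609134674072265625
5^35 = 5 * 5^34 = 5 * 582076609134674072265625 = 2910383045673370361328125

Result: 2910383045673370361328125
Multiplications needed: 7 (7 lines after 5^1)

5^35 = 2910383045673370361328125. Using exponentiation by squaring, this requires 7 multiplications. The key idea: if the exponent is even, square the half-power; if odd, multiply by the base once.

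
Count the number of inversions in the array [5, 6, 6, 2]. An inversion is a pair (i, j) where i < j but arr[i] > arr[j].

Finding inversions in [5, 6, 6, 2]:

(0, 3): arr[0]=5 > arr[3]=2
(1, 3): arr[1]=6 > arr[3]=2
(2, 3): arr[2]=6 > arr[3]=2

Total inversions: 3

The array has 3 inversion(s): (0,3), (1,3), (2,3). Each pair (i,j) satisfies i < j and arr[i] > arr[j].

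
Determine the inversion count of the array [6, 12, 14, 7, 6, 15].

Finding inversions in [6, 12, 14, 7, 6, 15]:

(1, 3): arr[1]=12 > arr[3]=7
(1, 4): arr[1]=12 > arr[4]=6
(2, 3): arr[2]=14 > arr[3]=7
(2, 4): arr[2]=14 > arr[4]=6
(3, 4): arr[3]=7 > arr[4]=6

Total inversions: 5

The array has 5 inversion(s): (1,3), (1,4), (2,3), (2,4), (3,4). Each pair (i,j) satisfies i < j and arr[i] > arr[j].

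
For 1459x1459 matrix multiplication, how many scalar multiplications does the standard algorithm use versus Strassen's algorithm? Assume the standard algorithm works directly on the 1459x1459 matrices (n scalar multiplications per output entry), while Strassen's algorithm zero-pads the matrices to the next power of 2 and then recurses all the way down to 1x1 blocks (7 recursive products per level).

Matrix multiplication for 1459x1459 matrices:

Strassen's algorithm requires power-of-2 dimensions. Pad 1459x1459 to 2048x2048 (next power of 2).

Standard algorithm: 1459^3 = 3105745579 multiplications
Strassen's algorithm: 7^(log2(2048)) = 7^11 = 1977326743 multiplications
Savings: 3105745579 - 1977326743 = 1128418836 multiplications

Standard: 3105745579 multiplications (1459^3). Strassen: 1977326743 multiplications (7^11, after padding to 2048x2048). Strassen reduces 8 recursive multiplications to 7 at each level.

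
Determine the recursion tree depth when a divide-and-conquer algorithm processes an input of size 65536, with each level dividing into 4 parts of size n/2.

For divide and conquer with division factor 2:

Problem sizes at each level:
Level 0: 65536
Level 1: 32768
Level 2: 16384
Level 3: 8192
Level 4: 4096
Level 5: 2048
Level 6: 1024
Level 7: 512
Level 8: 256
Level 9: 128
Level 10: 64
Level 11: 32
Level 12: 16
Level 13: 8
Level 14: 4
Level 15: 2
Level 16: 1

The root is level 0 and the size-1 base case is level 16 (the tree spans levels 0 through 16, i.e. 17 levels counting the root), so the depth is the number of divisions: log_2(65536) = 16

The recursion tree depth is log_2(65536) = 16. At each level, the problem size is divided by 2, so it takes 16 divisions to reduce to a base case of size 1. The algorithm makes 4 recursive calls at each level.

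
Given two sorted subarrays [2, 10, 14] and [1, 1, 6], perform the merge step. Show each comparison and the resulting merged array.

Merging process:

Compare 2 vs 1: take 1 from right. Merged: [1]
Compare 2 vs 1: take 1 from right. Merged: [1, 1]
Compare 2 vs 6: take 2 from left. Merged: [1, 1, 2]
Compare 10 vs 6: take 6 from right. Merged: [1, 1, 2, 6]
Append remaining from left: [10, 14]. Merged: [1, 1, 2, 6, 10, 14]

Final merged array: [1, 1, 2, 6, 10, 14]
Total comparisons: 4

The merged array is [1, 1, 2, 6, 10, 14], requiring 4 comparisons. The merge step runs in O(n) time where n is the total number of elements.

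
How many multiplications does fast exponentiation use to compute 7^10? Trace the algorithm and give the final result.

Computing 7^10 by squaring (build up from 7^1; each line after the first costs one multiplication):

7^1 = 7
7^2 = (7^1)^2 = 7^2 = 49
7^4 = (7^2)^2 = 49^2 = 2401
7^5 = 7 * 7^4 = 7 * 2401 = 16807
7^10 = (7^5)^2 = 16807^2 = 282475249

Result: 282475249
Multiplications needed: 4 (4 lines after 7^1)

7^10 = 282475249. Using exponentiation by squaring, this requires 4 multiplications. The key idea: if the exponent is even, square the half-power; if odd, multiply by the base once.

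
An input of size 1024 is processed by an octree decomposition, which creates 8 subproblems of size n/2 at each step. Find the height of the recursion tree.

For divide and conquer with division factor 2:

Problem sizes at each level:
Level 0: 1024
Level 1: 512
Level 2: 256
Level 3: 128
Level 4: 64
Level 5: 32
Level 6: 16
Level 7: 8
Level 8: 4
Level 9: 2
Level 10: 1

The root is level 0 and the size-1 base case is level 10 (the tree spans levels 0 through 10, i.e. 11 levels counting the root), so the depth is the number of divisions: log_2(1024) = 10

The recursion tree depth is log_2(1024) = 10. At each level, the problem size is divided by 2, so it takes 10 divisions to reduce to a base case of size 1. The algorithm makes 8 recursive calls at each level.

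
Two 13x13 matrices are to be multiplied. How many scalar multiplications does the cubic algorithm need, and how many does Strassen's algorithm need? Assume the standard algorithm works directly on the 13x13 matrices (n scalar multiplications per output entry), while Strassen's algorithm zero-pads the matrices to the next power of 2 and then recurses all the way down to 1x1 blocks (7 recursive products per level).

Matrix multiplication for 13x13 matrices:

Strassen's algorithm requires power-of-2 dimensions. Pad 13x13 to 16x16 (next power of 2).

Standard algorithm: 13^3 = 2197 multiplications
Strassen's algorithm: 7^(log2(16)) = 7^4 = 2401 multiplications
Difference: 2197 - 2401 = -204 (Strassen uses MORE here due to padding overhead — for small or just-over-power-of-2 n, padding can outweigh the per-level savings)

Standard: 2197 multiplications (13^3). Strassen: 2401 multiplications (7^4, after padding to 16x16). Strassen reduces 8 recursive multiplications to 7 at each level.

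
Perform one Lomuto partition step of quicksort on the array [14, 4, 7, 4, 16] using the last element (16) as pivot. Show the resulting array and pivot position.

Lomuto partition with pivot = 16:

Initial array: [14, 4, 7, 4, 16]

arr[0]=14 <= 16: swap with position 0, array becomes [14, 4, 7, 4, 16]
arr[1]=4 <= 16: swap with position 1, array becomes [14, 4, 7, 4, 16]
arr[2]=7 <= 16: swap with position 2, array becomes [14, 4, 7, 4, 16]
arr[3]=4 <= 16: swap with position 3, array becomes [14, 4, 7, 4, 16]

Place pivot at position 4: [14, 4, 7, 4, 16]
Pivot position: 4

After partitioning with pivot 16, the array becomes [14, 4, 7, 4, 16]. The pivot is placed at index 4. All elements to the left of the pivot are <= 16, and all elements to the right are > 16.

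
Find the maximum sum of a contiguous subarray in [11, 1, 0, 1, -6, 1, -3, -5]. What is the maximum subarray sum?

Using Kadane's algorithm on [11, 1, 0, 1, -6, 1, -3, -5]:

Scanning through the array:
Position 1 (value 1): max_ending_here = 12, max_so_far = 12
Position 2 (value 0): max_ending_here = 12, max_so_far = 12
Position 3 (value 1): max_ending_here = 13, max_so_far = 13
Position 4 (value -6): max_ending_here = 7, max_so_far = 13
Position 5 (value 1): max_ending_here = 8, max_so_far = 13
Position 6 (value -3): max_ending_here = 5, max_so_far = 13
Position 7 (value -5): max_ending_here = 0, max_so_far = 13

Maximum subarray: [11, 1, 0, 1]
Maximum sum: 13

The maximum subarray is [11, 1, 0, 1] with sum 13. This subarray runs from index 0 to index 3.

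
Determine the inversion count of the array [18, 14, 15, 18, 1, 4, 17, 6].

Finding inversions in [18, 14, 15, 18, 1, 4, 17, 6]:

(0, 1): arr[0]=18 > arr[1]=14
(0, 2): arr[0]=18 > arr[2]=15
(0, 4): arr[0]=18 > arr[4]=1
(0, 5): arr[0]=18 > arr[5]=4
(0, 6): arr[0]=18 > arr[6]=17
(0, 7): arr[0]=18 > arr[7]=6
(1, 4): arr[1]=14 > arr[4]=1
(1, 5): arr[1]=14 > arr[5]=4
(1, 7): arr[1]=14 > arr[7]=6
(2, 4): arr[2]=15 > arr[4]=1
(2, 5): arr[2]=15 > arr[5]=4
(2, 7): arr[2]=15 > arr[7]=6
(3, 4): arr[3]=18 > arr[4]=1
(3, 5): arr[3]=18 > arr[5]=4
(3, 6): arr[3]=18 > arr[6]=17
(3, 7): arr[3]=18 > arr[7]=6
(6, 7): arr[6]=17 > arr[7]=6

Total inversions: 17

The array has 17 inversion(s): (0,1), (0,2), (0,4), (0,5), (0,6), (0,7), (1,4), (1,5), (1,7), (2,4), (2,5), (2,7), (3,4), (3,5), (3,6), (3,7), (6,7). Each pair (i,j) satisfies i < j and arr[i] > arr[j].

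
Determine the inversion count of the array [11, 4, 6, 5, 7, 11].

Finding inversions in [11, 4, 6, 5, 7, 11]:

(0, 1): arr[0]=11 > arr[1]=4
(0, 2): arr[0]=11 > arr[2]=6
(0, 3): arr[0]=11 > arr[3]=5
(0, 4): arr[0]=11 > arr[4]=7
(2, 3): arr[2]=6 > arr[3]=5

Total inversions: 5

The array has 5 inversion(s): (0,1), (0,2), (0,3), (0,4), (2,3). Each pair (i,j) satisfies i < j and arr[i] > arr[j].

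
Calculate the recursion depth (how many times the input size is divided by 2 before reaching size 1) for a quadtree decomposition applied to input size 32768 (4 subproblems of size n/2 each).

For divide and conquer with division factor 2:

Problem sizes at each level:
Level 0: 32768
Level 1: 16384
Level 2: 8192
Level 3: 4096
Level 4: 2048
Level 5: 1024
Level 6: 512
Level 7: 256
Level 8: 128
Level 9: 64
Level 10: 32
Level 11: 16
Level 12: 8
Level 13: 4
Level 14: 2
Level 15: 1

The root is level 0 and the size-1 base case is level 15 (the tree spans levels 0 through 15, i.e. 16 levels counting the root), so the depth is the number of divisions: log_2(32768) = 15

The recursion tree depth is log_2(32768) = 15. At each level, the problem size is divided by 2, so it takes 15 divisions to reduce to a base case of size 1. The algorithm makes 4 recursive calls at each level.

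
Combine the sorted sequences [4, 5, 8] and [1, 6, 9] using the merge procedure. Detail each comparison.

Merging process:

Compare 4 vs 1: take 1 from right. Merged: [1]
Compare 4 vs 6: take 4 from left. Merged: [1, 4]
Compare 5 vs 6: take 5 from left. Merged: [1, 4, 5]
Compare 8 vs 6: take 6 from right. Merged: [1, 4, 5, 6]
Compare 8 vs 9: take 8 from left. Merged: [1, 4, 5, 6, 8]
Append remaining from right: [9]. Merged: [1, 4, 5, 6, 8, 9]

Final merged array: [1, 4, 5, 6, 8, 9]
Total comparisons: 5

The merged array is [1, 4, 5, 6, 8, 9], requiring 5 comparisons. The merge step runs in O(n) time where n is the total number of elements.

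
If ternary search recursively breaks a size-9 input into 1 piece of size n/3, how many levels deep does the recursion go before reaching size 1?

For divide and conquer with division factor 3:

Problem sizes at each level:
Level 0: 9
Level 1: 3
Level 2: 1

The root is level 0 and the size-1 base case is level 2 (the tree spans levels 0 through 2, i.e. 3 levels counting the root), so the depth is the number of divisions: log_3(9) = 2

The recursion tree depth is log_3(9) = 2. At each level, the problem size is divided by 3, so it takes 2 divisions to reduce to a base case of size 1. The algorithm makes 1 recursive call at each level.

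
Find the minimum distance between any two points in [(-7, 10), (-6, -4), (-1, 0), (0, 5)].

Computing all pairwise distances among 4 points:

d((-7, 10), (-6, -4)) = 14.0357
d((-7, 10), (-1, 0)) = 11.6619
d((-7, 10), (0, 5)) = 8.6023
d((-6, -4), (-1, 0)) = 6.4031
d((-6, -4), (0, 5)) = 10.8167
d((-1, 0), (0, 5)) = 5.099 <-- minimum

Closest pair: (-1, 0) and (0, 5) with distance 5.099

The closest pair is (-1, 0) and (0, 5) with Euclidean distance 5.099. For 4 points, brute-force pairwise comparison is shown above. For large n, the divide-and-conquer algorithm (sort by x, recurse on halves, check the dividing strip) achieves O(n log n).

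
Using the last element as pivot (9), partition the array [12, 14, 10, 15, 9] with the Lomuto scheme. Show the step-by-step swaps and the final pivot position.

Lomuto partition with pivot = 9:

Initial array: [12, 14, 10, 15, 9]

arr[0]=12 > 9: no swap
arr[1]=14 > 9: no swap
arr[2]=10 > 9: no swap
arr[3]=15 > 9: no swap

Place pivot at position 0: [9, 14, 10, 15, 12]
Pivot position: 0

After partitioning with pivot 9, the array becomes [9, 14, 10, 15, 12]. The pivot is placed at index 0. All elements to the left of the pivot are <= 9, and all elements to the right are > 9.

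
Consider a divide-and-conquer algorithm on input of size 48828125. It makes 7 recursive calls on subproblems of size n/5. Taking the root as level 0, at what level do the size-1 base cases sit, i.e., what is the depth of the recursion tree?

For divide and conquer with division factor 5:

Problem sizes at each level:
Level 0: 48828125
Level 1: 9765625
Level 2: 1953125
Level 3: 390625
Level 4: 78125
Level 5: 15625
Level 6: 3125
Level 7: 625
Level 8: 125
Level 9: 25
Level 10: 5
Level 11: 1

The root is level 0 and the size-1 base case is level 11 (the tree spans levels 0 through 11, i.e. 12 levels counting the root), so the depth is the number of divisions: log_5(48828125) = 11

The recursion tree depth is log_5(48828125) = 11. At each level, the problem size is divided by 5, so it takes 11 divisions to reduce to a base case of size 1. The algorithm makes 7 recursive calls at each level.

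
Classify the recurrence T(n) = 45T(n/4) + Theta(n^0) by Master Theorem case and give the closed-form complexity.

Master Theorem for T(n) = 45T(n/4) + O(n^0):

a = 45, b = 4, c = 0
log_b(a) = log_4(45) = 2.7459

Case 1: c = 0 < log_4(45) = 2.7459
T(n) = O(n^(log_4 45))

For T(n) = 45T(n/4) + O(n^0): log_4(45) = 2.7459. This is Case 1 of the Master Theorem (c < log_b(a), work dominated by leaves), giving O(n^(log_4 45)).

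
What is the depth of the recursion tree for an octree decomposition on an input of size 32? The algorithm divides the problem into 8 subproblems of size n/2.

For divide and conquer with division factor 2:

Problem sizes at each level:
Level 0: 32
Level 1: 16
Level 2: 8
Level 3: 4
Level 4: 2
Level 5: 1

The root is level 0 and the size-1 base case is level 5 (the tree spans levels 0 through 5, i.e. 6 levels counting the root), so the depth is the number of divisions: log_2(32) = 5

The recursion tree depth is log_2(32) = 5. At each level, the problem size is divided by 2, so it takes 5 divisions to reduce to a base case of size 1. The algorithm makes 8 recursive calls at each level.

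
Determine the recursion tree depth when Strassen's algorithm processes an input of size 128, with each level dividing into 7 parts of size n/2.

For divide and conquer with division factor 2:

Problem sizes at each level:
Level 0: 128
Level 1: 64
Level 2: 32
Level 3: 16
Level 4: 8
Level 5: 4
Level 6: 2
Level 7: 1

The root is level 0 and the size-1 base case is level 7 (the tree spans levels 0 through 7, i.e. 8 levels counting the root), so the depth is the number of divisions: log_2(128) = 7

The recursion tree depth is log_2(128) = 7. At each level, the problem size is divided by 2, so it takes 7 divisions to reduce to a base case of size 1. The algorithm makes 7 recursive calls at each level.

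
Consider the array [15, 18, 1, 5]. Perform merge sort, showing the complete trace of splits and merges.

Merge sort trace:

Split: [15, 18, 1, 5] -> [15, 18] and [1, 5]
  Split: [15, 18] -> [15] and [18]
  Merge: [15] + [18] -> [15, 18]
  Split: [1, 5] -> [1] and [5]
  Merge: [1] + [5] -> [1, 5]
Merge: [15, 18] + [1, 5] -> [1, 5, 15, 18]

Final sorted array: [1, 5, 15, 18]

The merge sort proceeds by recursively splitting the array and merging sorted halves.
After all merges, the sorted array is [1, 5, 15, 18].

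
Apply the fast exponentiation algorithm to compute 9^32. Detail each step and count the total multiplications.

Computing 9^32 by squaring (build up from 9^1; each line after the first costs one multiplication):

9^1 = 9
9^2 = (9^1)^2 = 9^2 = 81
9^4 = (9^2)^2 = 81^2 = 6561
9^8 = (9^4)^2 = 6561^2 = 43046721
9^16 = (9^8)^2 = 43046721^2 = 1853020188851841
9^32 = (9^16)^2 = 1853020188851841^2 = 3433683820292512484657849089281

Result: 3433683820292512484657849089281
Multiplications needed: 5 (5 lines after 9^1)

9^32 = 3433683820292512484657849089281. Using exponentiation by squaring, this requires 5 multiplications. The key idea: if the exponent is even, square the half-power; if odd, multiply by the base once.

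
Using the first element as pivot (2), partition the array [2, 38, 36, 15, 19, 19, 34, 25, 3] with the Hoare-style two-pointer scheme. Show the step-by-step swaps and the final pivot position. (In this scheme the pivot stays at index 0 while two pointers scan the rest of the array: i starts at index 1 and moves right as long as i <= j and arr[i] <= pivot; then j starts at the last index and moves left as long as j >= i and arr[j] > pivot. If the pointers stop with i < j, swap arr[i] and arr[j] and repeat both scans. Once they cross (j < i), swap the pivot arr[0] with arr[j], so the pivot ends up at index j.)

Hoare-style two-pointer partition with pivot = 2:

Initial array: [2, 38, 36, 15, 19, 19, 34, 25, 3]

Pointers start at i = 1, j = 8.
i ends at 1, j ends at 0: the pointers have crossed (j < i), so scanning stops.

j = 0, so swapping arr[0] with arr[j] leaves the pivot at position 0: [2, 38, 36, 15, 19, 19, 34, 25, 3]
Pivot position: 0

After partitioning with pivot 2, the array becomes [2, 38, 36, 15, 19, 19, 34, 25, 3]. The pivot is placed at index 0. All elements to the left of the pivot are <= 2, and all elements to the right are > 2.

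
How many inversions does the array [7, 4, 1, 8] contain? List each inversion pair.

Finding inversions in [7, 4, 1, 8]:

(0, 1): arr[0]=7 > arr[1]=4
(0, 2): arr[0]=7 > arr[2]=1
(1, 2): arr[1]=4 > arr[2]=1

Total inversions: 3

The array has 3 inversion(s): (0,1), (0,2), (1,2). Each pair (i,j) satisfies i < j and arr[i] > arr[j].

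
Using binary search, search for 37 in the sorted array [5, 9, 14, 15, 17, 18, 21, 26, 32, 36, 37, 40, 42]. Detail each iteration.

Binary search for 37 in [5, 9, 14, 15, 17, 18, 21, 26, 32, 36, 37, 40, 42]:

lo=0, hi=12, mid=6, arr[mid]=21 -> 21 < 37, search right half
lo=7, hi=12, mid=9, arr[mid]=36 -> 36 < 37, search right half
lo=10, hi=12, mid=11, arr[mid]=40 -> 40 > 37, search left half
lo=10, hi=10, mid=10, arr[mid]=37 -> Found target at index 10!

Binary search finds 37 at index 10 after 4 comparisons. The search repeatedly halves the search space by comparing with the middle element.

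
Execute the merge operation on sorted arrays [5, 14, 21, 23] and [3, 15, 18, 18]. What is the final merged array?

Merging process:

Compare 5 vs 3: take 3 from right. Merged: [3]
Compare 5 vs 15: take 5 from left. Merged: [3, 5]
Compare 14 vs 15: take 14 from left. Merged: [3, 5, 14]
Compare 21 vs 15: take 15 from right. Merged: [3, 5, 14, 15]
Compare 21 vs 18: take 18 from right. Merged: [3, 5, 14, 15, 18]
Compare 21 vs 18: take 18 from right. Merged: [3, 5, 14, 15, 18, 18]
Append remaining from left: [21, 23]. Merged: [3, 5, 14, 15, 18, 18, 21, 23]

Final merged array: [3, 5, 14, 15, 18, 18, 21, 23]
Total comparisons: 6

The merged array is [3, 5, 14, 15, 18, 18, 21, 23], requiring 6 comparisons. The merge step runs in O(n) time where n is the total number of elements.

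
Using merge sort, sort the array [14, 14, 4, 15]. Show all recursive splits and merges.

Merge sort trace:

Split: [14, 14, 4, 15] -> [14, 14] and [4, 15]
  Split: [14, 14] -> [14] and [14]
  Merge: [14] + [14] -> [14, 14]
  Split: [4, 15] -> [4] and [15]
  Merge: [4] + [15] -> [4, 15]
Merge: [14, 14] + [4, 15] -> [4, 14, 14, 15]

Final sorted array: [4, 14, 14, 15]

The merge sort proceeds by recursively splitting the array and merging sorted halves.
After all merges, the sorted array is [4, 14, 14, 15].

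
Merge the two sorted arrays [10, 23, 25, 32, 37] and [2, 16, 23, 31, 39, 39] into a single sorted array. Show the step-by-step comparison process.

Merging process:

Compare 10 vs 2: take 2 from right. Merged: [2]
Compare 10 vs 16: take 10 from left. Merged: [2, 10]
Compare 23 vs 16: take 16 from right. Merged: [2, 10, 16]
Compare 23 vs 23: take 23 from left. Merged: [2, 10, 16, 23]
Compare 25 vs 23: take 23 from right. Merged: [2, 10, 16, 23, 23]
Compare 25 vs 31: take 25 from left. Merged: [2, 10, 16, 23, 23, 25]
Compare 32 vs 31: take 31 from right. Merged: [2, 10, 16, 23, 23, 25, 31]
Compare 32 vs 39: take 32 from left. Merged: [2, 10, 16, 23, 23, 25, 31, 32]
Compare 37 vs 39: take 37 from left. Merged: [2, 10, 16, 23, 23, 25, 31, 32, 37]
Append remaining from right: [39, 39]. Merged: [2, 10, 16, 23, 23, 25, 31, 32, 37, 39, 39]

Final merged array: [2, 10, 16, 23, 23, 25, 31, 32, 37, 39, 39]
Total comparisons: 9

The merged array is [2, 10, 16, 23, 23, 25, 31, 32, 37, 39, 39], requiring 9 comparisons. The merge step runs in O(n) time where n is the total number of elements.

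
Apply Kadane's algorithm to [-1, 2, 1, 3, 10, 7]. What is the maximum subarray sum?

Using Kadane's algorithm on [-1, 2, 1, 3, 10, 7]:

Scanning through the array:
Position 1 (value 2): max_ending_here = 2, max_so_far = 2
Position 2 (value 1): max_ending_here = 3, max_so_far = 3
Position 3 (value 3): max_ending_here = 6, max_so_far = 6
Position 4 (value 10): max_ending_here = 16, max_so_far = 16
Position 5 (value 7): max_ending_here = 23, max_so_far = 23

Maximum subarray: [2, 1, 3, 10, 7]
Maximum sum: 23

The maximum subarray is [2, 1, 3, 10, 7] with sum 23. This subarray runs from index 1 to index 5.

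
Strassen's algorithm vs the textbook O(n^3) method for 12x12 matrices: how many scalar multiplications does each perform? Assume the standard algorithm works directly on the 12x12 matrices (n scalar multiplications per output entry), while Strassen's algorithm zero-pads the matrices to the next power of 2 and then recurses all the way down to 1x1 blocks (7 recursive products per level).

Matrix multiplication for 12x12 matrices:

Strassen's algorithm requires power-of-2 dimensions. Pad 12x12 to 16x16 (next power of 2).

Standard algorithm: 12^3 = 1728 multiplications
Strassen's algorithm: 7^(log2(16)) = 7^4 = 2401 multiplications
Difference: 1728 - 2401 = -673 (Strassen uses MORE here due to padding overhead — for small or just-over-power-of-2 n, padding can outweigh the per-level savings)

Standard: 1728 multiplications (12^3). Strassen: 2401 multiplications (7^4, after padding to 16x16). Strassen reduces 8 recursive multiplications to 7 at each level.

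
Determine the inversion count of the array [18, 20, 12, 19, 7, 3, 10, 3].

Finding inversions in [18, 20, 12, 19, 7, 3, 10, 3]:

(0, 2): arr[0]=18 > arr[2]=12
(0, 4): arr[0]=18 > arr[4]=7
(0, 5): arr[0]=18 > arr[5]=3
(0, 6): arr[0]=18 > arr[6]=10
(0, 7): arr[0]=18 > arr[7]=3
(1, 2): arr[1]=20 > arr[2]=12
(1, 3): arr[1]=20 > arr[3]=19
(1, 4): arr[1]=20 > arr[4]=7
(1, 5): arr[1]=20 > arr[5]=3
(1, 6): arr[1]=20 > arr[6]=10
(1, 7): arr[1]=20 > arr[7]=3
(2, 4): arr[2]=12 > arr[4]=7
(2, 5): arr[2]=12 > arr[5]=3
(2, 6): arr[2]=12 > arr[6]=10
(2, 7): arr[2]=12 > arr[7]=3
(3, 4): arr[3]=19 > arr[4]=7
(3, 5): arr[3]=19 > arr[5]=3
(3, 6): arr[3]=19 > arr[6]=10
(3, 7): arr[3]=19 > arr[7]=3
(4, 5): arr[4]=7 > arr[5]=3
(4, 7): arr[4]=7 > arr[7]=3
(6, 7): arr[6]=10 > arr[7]=3

Total inversions: 22

The array has 22 inversion(s): (0,2), (0,4), (0,5), (0,6), (0,7), (1,2), (1,3), (1,4), (1,5), (1,6), (1,7), (2,4), (2,5), (2,6), (2,7), (3,4), (3,5), (3,6), (3,7), (4,5), (4,7), (6,7). Each pair (i,j) satisfies i < j and arr[i] > arr[j].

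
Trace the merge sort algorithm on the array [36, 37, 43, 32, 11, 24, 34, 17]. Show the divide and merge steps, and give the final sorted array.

Merge sort trace:

Split: [36, 37, 43, 32, 11, 24, 34, 17] -> [36, 37, 43, 32] and [11, 24, 34, 17]
  Split: [36, 37, 43, 32] -> [36, 37] and [43, 32]
    Split: [36, 37] -> [36] and [37]
    Merge: [36] + [37] -> [36, 37]
    Split: [43, 32] -> [43] and [32]
    Merge: [43] + [32] -> [32, 43]
  Merge: [36, 37] + [32, 43] -> [32, 36, 37, 43]
  Split: [11, 24, 34, 17] -> [11, 24] and [34, 17]
    Split: [11, 24] -> [11] and [24]
    Merge: [11] + [24] -> [11, 24]
    Split: [34, 17] -> [34] and [17]
    Merge: [34] + [17] -> [17, 34]
  Merge: [11, 24] + [17, 34] -> [11, 17, 24, 34]
Merge: [32, 36, 37, 43] + [11, 17, 24, 34] -> [11, 17, 24, 32, 34, 36, 37, 43]

Final sorted array: [11, 17, 24, 32, 34, 36, 37, 43]

The merge sort proceeds by recursively splitting the array and merging sorted halves.
After all merges, the sorted array is [11, 17, 24, 32, 34, 36, 37, 43].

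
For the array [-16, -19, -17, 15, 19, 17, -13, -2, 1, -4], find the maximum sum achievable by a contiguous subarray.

Using Kadane's algorithm on [-16, -19, -17, 15, 19, 17, -13, -2, 1, -4]:

Scanning through the array:
Position 1 (value -19): max_ending_here = -19, max_so_far = -16
Position 2 (value -17): max_ending_here = -17, max_so_far = -16
Position 3 (value 15): max_ending_here = 15, max_so_far = 15
Position 4 (value 19): max_ending_here = 34, max_so_far = 34
Position 5 (value 17): max_ending_here = 51, max_so_far = 51
Position 6 (value -13): max_ending_here = 38, max_so_far = 51
Position 7 (value -2): max_ending_here = 36, max_so_far = 51
Position 8 (value 1): max_ending_here = 37, max_so_far = 51
Position 9 (value -4): max_ending_here = 33, max_so_far = 51

Maximum subarray: [15, 19, 17]
Maximum sum: 51

The maximum subarray is [15, 19, 17] with sum 51. This subarray runs from index 3 to index 5.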